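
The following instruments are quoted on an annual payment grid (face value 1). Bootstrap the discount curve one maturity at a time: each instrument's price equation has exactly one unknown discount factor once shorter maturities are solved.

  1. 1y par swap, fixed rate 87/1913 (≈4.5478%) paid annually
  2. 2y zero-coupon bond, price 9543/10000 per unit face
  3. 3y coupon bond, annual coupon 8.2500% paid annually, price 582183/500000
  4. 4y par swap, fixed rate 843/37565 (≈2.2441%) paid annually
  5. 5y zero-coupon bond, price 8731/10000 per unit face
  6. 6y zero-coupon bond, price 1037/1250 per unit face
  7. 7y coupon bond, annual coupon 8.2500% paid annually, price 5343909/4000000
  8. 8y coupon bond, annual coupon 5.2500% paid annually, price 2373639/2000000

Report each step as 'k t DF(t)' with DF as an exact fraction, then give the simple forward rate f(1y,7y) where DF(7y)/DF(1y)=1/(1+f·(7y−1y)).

step 1 [1y] swap r/1=87/1913: DF=(1 − 87/1913·(0))/(1+87/1913) = 1913/2000 ≈ 0.956500
step 2 [2y] zero: DF = P = 9543/10000 ≈ 0.954300
step 3 [3y] bond c/1=33/400: DF=(582183/500000 − 33/400·(0.956500+0.954300))/(1+33/400) = 93/100 ≈ 0.930000
step 4 [4y] swap r/1=843/37565: DF=(1 − 843/37565·(0.956500+0.954300+0.930000))/(1+843/37565) = 9157/10000 ≈ 0.915700
step 5 [5y] zero: DF = P = 8731/10000 ≈ 0.873100
step 6 [6y] zero: DF = P = 1037/1250 ≈ 0.829600
step 7 [7y] bond c/1=33/400: DF=(5343909/4000000 − 33/400·(0.956500+0.954300+0.930000+0.915700+0.873100+0.829600))/(1+33/400) = 8181/10000 ≈ 0.818100
step 8 [8y] bond c/1=21/400: DF=(2373639/2000000 − 21/400·(0.956500+0.954300+0.930000+0.915700+0.873100+0.829600+0.818100))/(1+21/400) = 1629/2000 ≈ 0.814500

1 1 1913/2000
2 2 9543/10000
3 3 93/100
4 4 9157/10000
5 5 8731/10000
6 6 1037/1250
7 7 8181/10000
8 8 1629/2000
f(1y,7y) = ((1913/2000)/(8181/10000) − 1)/(6) = 692/24543 ≈ 2.8195%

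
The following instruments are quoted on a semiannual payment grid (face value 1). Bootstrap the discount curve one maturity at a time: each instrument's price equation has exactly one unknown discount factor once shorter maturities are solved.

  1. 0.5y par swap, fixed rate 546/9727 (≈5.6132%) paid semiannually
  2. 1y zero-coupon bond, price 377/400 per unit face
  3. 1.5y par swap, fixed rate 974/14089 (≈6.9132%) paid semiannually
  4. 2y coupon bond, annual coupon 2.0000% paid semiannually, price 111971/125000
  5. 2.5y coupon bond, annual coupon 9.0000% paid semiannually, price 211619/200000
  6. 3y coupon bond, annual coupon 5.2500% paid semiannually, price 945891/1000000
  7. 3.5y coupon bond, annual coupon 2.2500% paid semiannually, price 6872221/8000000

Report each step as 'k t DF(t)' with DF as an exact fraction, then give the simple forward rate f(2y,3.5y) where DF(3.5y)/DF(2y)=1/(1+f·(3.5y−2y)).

1 1/2 9727/10000
2 1 377/400
3 3/2 4513/5000
4 2 859/1000
5 5/2 4271/5000
6 3 4029/5000
7 7/2 7901/10000
f(2y,3.5y) = ((859/1000)/(7901/10000) − 1)/(3/2) = 1378/23703 ≈ 5.8136%

step 1 [0.5y] swap r/2=273/9727: DF=(1 − 273/9727·(0))/(1+273/9727) = 9727/10000 ≈ 0.972700
step 2 [1y] zero: DF = P = 377/400 ≈ 0.942500
step 3 [1.5y] swap r/2=487/14089: DF=(1 − 487/14089·(0.972700+0.942500))/(1+487/14089) = 4513/5000 ≈ 0.902600
step 4 [2y] bond c/2=1/100: DF=(111971/125000 − 1/100·(0.972700+0.942500+0.902600))/(1+1/100) = 859/1000 ≈ 0.859000
step 5 [2.5y] bond c/2=9/200: DF=(211619/200000 − 9/200·(0.972700+0.942500+0.902600+0.859000))/(1+9/200) = 4271/5000 ≈ 0.854200
step 6 [3y] bond c/2=21/800: DF=(945891/1000000 − 21/800·(0.972700+0.942500+0.902600+0.859000+0.854200))/(1+21/800) = 4029/5000 ≈ 0.805800
step 7 [3.5y] bond c/2=9/800: DF=(6872221/8000000 − 9/800·(0.972700+0.942500+0.902600+0.859000+0.854200+0.805800))/(1+9/800) = 7901/10000 ≈ 0.790100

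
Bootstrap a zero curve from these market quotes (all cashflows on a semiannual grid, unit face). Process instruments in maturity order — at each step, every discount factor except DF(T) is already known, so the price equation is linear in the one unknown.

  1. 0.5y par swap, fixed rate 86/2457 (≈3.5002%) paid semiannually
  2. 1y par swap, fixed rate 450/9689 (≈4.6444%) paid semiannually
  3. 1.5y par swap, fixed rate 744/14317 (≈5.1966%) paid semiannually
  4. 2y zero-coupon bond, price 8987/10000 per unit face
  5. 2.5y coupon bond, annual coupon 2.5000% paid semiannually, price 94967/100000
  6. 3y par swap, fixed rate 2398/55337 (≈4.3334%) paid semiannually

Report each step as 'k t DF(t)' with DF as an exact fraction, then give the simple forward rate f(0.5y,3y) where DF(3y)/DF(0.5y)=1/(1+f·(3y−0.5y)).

1 1/2 2457/2500
2 1 191/200
3 3/2 1157/1250
4 2 8987/10000
5 5/2 1783/2000
6 3 8801/10000
f(0.5y,3y) = ((2457/2500)/(8801/10000) − 1)/(5/2) = 158/3385 ≈ 4.6677%

step 1 [0.5y] swap r/2=43/2457: DF=(1 − 43/2457·(0))/(1+43/2457) = 2457/2500 ≈ 0.982800
step 2 [1y] swap r/2=225/9689: DF=(1 − 225/9689·(0.982800))/(1+225/9689) = 191/200 ≈ 0.955000
step 3 [1.5y] swap r/2=372/14317: DF=(1 − 372/14317·(0.982800+0.955000))/(1+372/14317) = 1157/1250 ≈ 0.925600
step 4 [2y] zero: DF = P = 8987/10000 ≈ 0.898700
step 5 [2.5y] bond c/2=1/80: DF=(94967/100000 − 1/80·(0.982800+0.955000+0.925600+0.898700))/(1+1/80) = 1783/2000 ≈ 0.891500
step 6 [3y] swap r/2=1199/55337: DF=(1 − 1199/55337·(0.982800+0.955000+0.925600+0.898700+0.891500))/(1+1199/55337) = 8801/10000 ≈ 0.880100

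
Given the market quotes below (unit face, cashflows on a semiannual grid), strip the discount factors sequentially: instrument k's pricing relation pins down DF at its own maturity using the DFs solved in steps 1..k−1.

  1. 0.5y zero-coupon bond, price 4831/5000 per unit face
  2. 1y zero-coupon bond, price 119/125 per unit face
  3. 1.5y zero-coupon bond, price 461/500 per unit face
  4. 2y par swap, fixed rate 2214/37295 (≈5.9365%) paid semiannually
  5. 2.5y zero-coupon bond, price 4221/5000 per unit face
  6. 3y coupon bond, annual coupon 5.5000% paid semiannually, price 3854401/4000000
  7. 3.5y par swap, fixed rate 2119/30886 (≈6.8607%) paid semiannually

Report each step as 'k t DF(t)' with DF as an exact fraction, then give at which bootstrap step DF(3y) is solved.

step 1 [0.5y] zero: DF = P = 4831/5000 ≈ 0.966200
step 2 [1y] zero: DF = P = 119/125 ≈ 0.952000
step 3 [1.5y] zero: DF = P = 461/500 ≈ 0.922000
step 4 [2y] swap r/2=1107/37295: DF=(1 − 1107/37295·(0.966200+0.952000+0.922000))/(1+1107/37295) = 8893/10000 ≈ 0.889300
step 5 [2.5y] zero: DF = P = 4221/5000 ≈ 0.844200
step 6 [3y] bond c/2=11/400: DF=(3854401/4000000 − 11/400·(0.966200+0.952000+0.922000+0.889300+0.844200))/(1+11/400) = 4077/5000 ≈ 0.815400
step 7 [3.5y] swap r/2=2119/61772: DF=(1 − 2119/61772·(0.966200+0.952000+0.922000+0.889300+0.844200+0.815400))/(1+2119/61772) = 7881/10000 ≈ 0.788100

1 1/2 4831/5000
2 1 119/125
3 3/2 461/500
4 2 8893/10000
5 5/2 4221/5000
6 3 4077/5000
7 7/2 7881/10000
DF(3y) is solved at step 6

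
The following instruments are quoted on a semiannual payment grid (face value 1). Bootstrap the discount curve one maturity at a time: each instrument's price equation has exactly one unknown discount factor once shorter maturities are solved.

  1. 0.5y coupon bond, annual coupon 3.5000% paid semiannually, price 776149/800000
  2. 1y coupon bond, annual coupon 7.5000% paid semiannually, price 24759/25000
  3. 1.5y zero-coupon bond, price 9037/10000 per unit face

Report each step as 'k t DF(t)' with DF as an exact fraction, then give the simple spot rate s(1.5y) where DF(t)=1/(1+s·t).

1 1/2 1907/2000
2 1 9201/10000
3 3/2 9037/10000
s(1.5y) = (1/(9037/10000) − 1)/(3/2) = 642/9037 ≈ 7.1041%

step 1 [0.5y] bond c/2=7/400: DF=(776149/800000 − 7/400·(0))/(1+7/400) = 1907/2000 ≈ 0.953500
step 2 [1y] bond c/2=3/80: DF=(24759/25000 − 3/80·(0.953500))/(1+3/80) = 9201/10000 ≈ 0.920100
step 3 [1.5y] zero: DF = P = 9037/10000 ≈ 0.903700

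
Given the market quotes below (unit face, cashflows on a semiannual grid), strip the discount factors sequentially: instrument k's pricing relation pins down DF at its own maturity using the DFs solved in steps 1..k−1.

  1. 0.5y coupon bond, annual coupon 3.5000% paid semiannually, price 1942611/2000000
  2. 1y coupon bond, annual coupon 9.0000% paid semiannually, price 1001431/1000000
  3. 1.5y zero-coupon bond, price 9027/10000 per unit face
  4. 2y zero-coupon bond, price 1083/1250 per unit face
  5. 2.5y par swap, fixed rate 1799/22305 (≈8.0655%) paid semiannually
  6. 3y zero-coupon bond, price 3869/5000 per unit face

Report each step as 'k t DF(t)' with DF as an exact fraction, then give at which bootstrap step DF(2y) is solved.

1 1/2 4773/5000
2 1 2293/2500
3 3/2 9027/10000
4 2 1083/1250
5 5/2 8201/10000
6 3 3869/5000
DF(2y) is solved at step 4

step 1 [0.5y] bond c/2=7/400: DF=(1942611/2000000 − 7/400·(0))/(1+7/400) = 4773/5000 ≈ 0.954600
step 2 [1y] bond c/2=9/200: DF=(1001431/1000000 − 9/200·(0.954600))/(1+9/200) = 2293/2500 ≈ 0.917200
step 3 [1.5y] zero: DF = P = 9027/10000 ≈ 0.902700
step 4 [2y] zero: DF = P = 1083/1250 ≈ 0.866400
step 5 [2.5y] swap r/2=1799/44610: DF=(1 − 1799/44610·(0.954600+0.917200+0.902700+0.866400))/(1+1799/44610) = 8201/10000 ≈ 0.820100
step 6 [3y] zero: DF = P = 3869/5000 ≈ 0.773800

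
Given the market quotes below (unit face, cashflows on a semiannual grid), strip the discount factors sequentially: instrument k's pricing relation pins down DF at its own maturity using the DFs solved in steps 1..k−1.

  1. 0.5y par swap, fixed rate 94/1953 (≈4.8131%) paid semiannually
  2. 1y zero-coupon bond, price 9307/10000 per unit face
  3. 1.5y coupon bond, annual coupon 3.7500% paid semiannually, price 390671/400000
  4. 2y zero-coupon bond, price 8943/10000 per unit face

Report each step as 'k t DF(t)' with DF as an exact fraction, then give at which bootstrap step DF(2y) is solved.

step 1 [0.5y] swap r/2=47/1953: DF=(1 − 47/1953·(0))/(1+47/1953) = 1953/2000 ≈ 0.976500
step 2 [1y] zero: DF = P = 9307/10000 ≈ 0.930700
step 3 [1.5y] bond c/2=3/160: DF=(390671/400000 − 3/160·(0.976500+0.930700))/(1+3/160) = 2309/2500 ≈ 0.923600
step 4 [2y] zero: DF = P = 8943/10000 ≈ 0.894300

1 1/2 1953/2000
2 1 9307/10000
3 3/2 2309/2500
4 2 8943/10000
DF(2y) is solved at step 4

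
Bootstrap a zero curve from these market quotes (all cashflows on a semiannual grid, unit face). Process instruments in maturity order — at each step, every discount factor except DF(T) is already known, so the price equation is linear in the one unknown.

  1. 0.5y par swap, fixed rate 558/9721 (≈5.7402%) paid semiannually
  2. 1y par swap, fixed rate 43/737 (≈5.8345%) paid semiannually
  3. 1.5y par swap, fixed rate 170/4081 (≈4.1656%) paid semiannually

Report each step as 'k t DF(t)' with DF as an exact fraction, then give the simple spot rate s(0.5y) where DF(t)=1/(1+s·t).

1 1/2 9721/10000
2 1 9441/10000
3 3/2 1881/2000
s(0.5y) = (1/(9721/10000) − 1)/(1/2) = 558/9721 ≈ 5.7402%

step 1 [0.5y] swap r/2=279/9721: DF=(1 − 279/9721·(0))/(1+279/9721) = 9721/10000 ≈ 0.972100
step 2 [1y] swap r/2=43/1474: DF=(1 − 43/1474·(0.972100))/(1+43/1474) = 9441/10000 ≈ 0.944100
step 3 [1.5y] swap r/2=85/4081: DF=(1 − 85/4081·(0.972100+0.944100))/(1+85/4081) = 1881/2000 ≈ 0.940500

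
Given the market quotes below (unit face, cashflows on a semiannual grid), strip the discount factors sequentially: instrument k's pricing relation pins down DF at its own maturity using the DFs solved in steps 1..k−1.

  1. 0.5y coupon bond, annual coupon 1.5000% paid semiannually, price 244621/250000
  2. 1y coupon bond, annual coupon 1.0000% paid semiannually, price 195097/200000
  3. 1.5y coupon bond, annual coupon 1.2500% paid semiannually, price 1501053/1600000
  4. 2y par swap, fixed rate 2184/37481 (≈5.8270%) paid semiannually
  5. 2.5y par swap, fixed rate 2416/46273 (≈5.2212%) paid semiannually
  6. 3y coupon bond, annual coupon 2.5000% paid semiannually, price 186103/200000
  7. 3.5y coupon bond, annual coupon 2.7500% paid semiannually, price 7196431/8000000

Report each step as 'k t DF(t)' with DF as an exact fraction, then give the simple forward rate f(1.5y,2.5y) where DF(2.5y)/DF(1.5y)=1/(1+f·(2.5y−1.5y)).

1 1/2 607/625
2 1 4829/5000
3 3/2 9203/10000
4 2 2227/2500
5 5/2 1099/1250
6 3 8619/10000
7 7/2 8129/10000
f(1.5y,2.5y) = ((9203/10000)/(1099/1250) − 1)/(1) = 411/8792 ≈ 4.6747%

step 1 [0.5y] bond c/2=3/400: DF=(244621/250000 − 3/400·(0))/(1+3/400) = 607/625 ≈ 0.971200
step 2 [1y] bond c/2=1/200: DF=(195097/200000 − 1/200·(0.971200))/(1+1/200) = 4829/5000 ≈ 0.965800
step 3 [1.5y] bond c/2=1/160: DF=(1501053/1600000 − 1/160·(0.971200+0.965800))/(1+1/160) = 9203/10000 ≈ 0.920300
step 4 [2y] swap r/2=1092/37481: DF=(1 − 1092/37481·(0.971200+0.965800+0.920300))/(1+1092/37481) = 2227/2500 ≈ 0.890800
step 5 [2.5y] swap r/2=1208/46273: DF=(1 − 1208/46273·(0.971200+0.965800+0.920300+0.890800))/(1+1208/46273) = 1099/1250 ≈ 0.879200
step 6 [3y] bond c/2=1/80: DF=(186103/200000 − 1/80·(0.971200+0.965800+0.920300+0.890800+0.879200))/(1+1/80) = 8619/10000 ≈ 0.861900
step 7 [3.5y] bond c/2=11/800: DF=(7196431/8000000 − 11/800·(0.971200+0.965800+0.920300+0.890800+0.879200+0.861900))/(1+11/800) = 8129/10000 ≈ 0.812900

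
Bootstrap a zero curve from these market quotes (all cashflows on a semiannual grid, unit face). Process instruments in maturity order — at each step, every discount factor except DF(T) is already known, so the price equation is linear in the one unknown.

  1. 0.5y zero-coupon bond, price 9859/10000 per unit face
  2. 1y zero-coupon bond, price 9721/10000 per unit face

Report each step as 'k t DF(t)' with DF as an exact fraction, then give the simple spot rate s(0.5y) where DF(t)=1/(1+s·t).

step 1 [0.5y] zero: DF = P = 9859/10000 ≈ 0.985900
step 2 [1y] zero: DF = P = 9721/10000 ≈ 0.972100

1 1/2 9859/10000
2 1 9721/10000
s(0.5y) = (1/(9859/10000) − 1)/(1/2) = 282/9859 ≈ 2.8603%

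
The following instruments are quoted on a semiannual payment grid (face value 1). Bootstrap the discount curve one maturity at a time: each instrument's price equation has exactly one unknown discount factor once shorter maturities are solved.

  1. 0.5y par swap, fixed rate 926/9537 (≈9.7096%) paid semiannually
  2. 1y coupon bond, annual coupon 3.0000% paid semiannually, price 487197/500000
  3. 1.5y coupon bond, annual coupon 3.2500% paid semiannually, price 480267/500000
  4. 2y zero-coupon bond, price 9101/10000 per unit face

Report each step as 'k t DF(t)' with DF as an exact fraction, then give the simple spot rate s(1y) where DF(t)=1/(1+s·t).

step 1 [0.5y] swap r/2=463/9537: DF=(1 − 463/9537·(0))/(1+463/9537) = 9537/10000 ≈ 0.953700
step 2 [1y] bond c/2=3/200: DF=(487197/500000 − 3/200·(0.953700))/(1+3/200) = 9459/10000 ≈ 0.945900
step 3 [1.5y] bond c/2=13/800: DF=(480267/500000 − 13/800·(0.953700+0.945900))/(1+13/800) = 2287/2500 ≈ 0.914800
step 4 [2y] zero: DF = P = 9101/10000 ≈ 0.910100

1 1/2 9537/10000
2 1 9459/10000
3 3/2 2287/2500
4 2 9101/10000
s(1y) = (1/(9459/10000) − 1)/(1) = 541/9459 ≈ 5.7194%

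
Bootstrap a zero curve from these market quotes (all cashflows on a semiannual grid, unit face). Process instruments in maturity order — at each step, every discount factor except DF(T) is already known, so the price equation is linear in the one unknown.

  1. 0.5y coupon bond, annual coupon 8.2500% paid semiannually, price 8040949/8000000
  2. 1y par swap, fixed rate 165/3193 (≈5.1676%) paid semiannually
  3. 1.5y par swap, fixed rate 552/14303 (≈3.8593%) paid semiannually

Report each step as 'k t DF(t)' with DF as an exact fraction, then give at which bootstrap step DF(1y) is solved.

1 1/2 9653/10000
2 1 1901/2000
3 3/2 1181/1250
DF(1y) is solved at step 2

step 1 [0.5y] bond c/2=33/800: DF=(8040949/8000000 − 33/800·(0))/(1+33/800) = 9653/10000 ≈ 0.965300
step 2 [1y] swap r/2=165/6386: DF=(1 − 165/6386·(0.965300))/(1+165/6386) = 1901/2000 ≈ 0.950500
step 3 [1.5y] swap r/2=276/14303: DF=(1 − 276/14303·(0.965300+0.950500))/(1+276/14303) = 1181/1250 ≈ 0.944800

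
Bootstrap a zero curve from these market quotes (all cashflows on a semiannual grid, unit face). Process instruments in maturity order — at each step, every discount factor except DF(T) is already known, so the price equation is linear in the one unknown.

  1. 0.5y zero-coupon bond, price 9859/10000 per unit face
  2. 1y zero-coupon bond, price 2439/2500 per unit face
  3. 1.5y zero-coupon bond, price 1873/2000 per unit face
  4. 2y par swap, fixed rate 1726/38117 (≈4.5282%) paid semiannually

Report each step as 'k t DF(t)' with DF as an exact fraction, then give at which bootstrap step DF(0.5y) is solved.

step 1 [0.5y] zero: DF = P = 9859/10000 ≈ 0.985900
step 2 [1y] zero: DF = P = 2439/2500 ≈ 0.975600
step 3 [1.5y] zero: DF = P = 1873/2000 ≈ 0.936500
step 4 [2y] swap r/2=863/38117: DF=(1 − 863/38117·(0.985900+0.975600+0.936500))/(1+863/38117) = 9137/10000 ≈ 0.913700

1 1/2 9859/10000
2 1 2439/2500
3 3/2 1873/2000
4 2 9137/10000
DF(0.5y) is solved at step 1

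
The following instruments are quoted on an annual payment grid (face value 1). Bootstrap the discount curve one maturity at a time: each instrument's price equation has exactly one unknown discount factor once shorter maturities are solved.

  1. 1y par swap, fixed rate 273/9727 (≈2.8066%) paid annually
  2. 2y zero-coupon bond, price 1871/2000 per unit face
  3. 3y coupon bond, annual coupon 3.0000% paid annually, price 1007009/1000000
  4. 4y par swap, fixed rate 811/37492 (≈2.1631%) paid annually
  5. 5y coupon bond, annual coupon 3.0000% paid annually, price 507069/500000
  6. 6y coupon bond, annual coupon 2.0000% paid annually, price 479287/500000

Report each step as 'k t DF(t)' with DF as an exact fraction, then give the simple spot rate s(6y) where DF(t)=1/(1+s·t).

step 1 [1y] swap r/1=273/9727: DF=(1 − 273/9727·(0))/(1+273/9727) = 9727/10000 ≈ 0.972700
step 2 [2y] zero: DF = P = 1871/2000 ≈ 0.935500
step 3 [3y] bond c/1=3/100: DF=(1007009/1000000 − 3/100·(0.972700+0.935500))/(1+3/100) = 9221/10000 ≈ 0.922100
step 4 [4y] swap r/1=811/37492: DF=(1 − 811/37492·(0.972700+0.935500+0.922100))/(1+811/37492) = 9189/10000 ≈ 0.918900
step 5 [5y] bond c/1=3/100: DF=(507069/500000 − 3/100·(0.972700+0.935500+0.922100+0.918900))/(1+3/100) = 4377/5000 ≈ 0.875400
step 6 [6y] bond c/1=1/50: DF=(479287/500000 − 1/50·(0.972700+0.935500+0.922100+0.918900+0.875400))/(1+1/50) = 8491/10000 ≈ 0.849100

1 1 9727/10000
2 2 1871/2000
3 3 9221/10000
4 4 9189/10000
5 5 4377/5000
6 6 8491/10000
s(6y) = (1/(8491/10000) − 1)/(6) = 503/16982 ≈ 2.9620%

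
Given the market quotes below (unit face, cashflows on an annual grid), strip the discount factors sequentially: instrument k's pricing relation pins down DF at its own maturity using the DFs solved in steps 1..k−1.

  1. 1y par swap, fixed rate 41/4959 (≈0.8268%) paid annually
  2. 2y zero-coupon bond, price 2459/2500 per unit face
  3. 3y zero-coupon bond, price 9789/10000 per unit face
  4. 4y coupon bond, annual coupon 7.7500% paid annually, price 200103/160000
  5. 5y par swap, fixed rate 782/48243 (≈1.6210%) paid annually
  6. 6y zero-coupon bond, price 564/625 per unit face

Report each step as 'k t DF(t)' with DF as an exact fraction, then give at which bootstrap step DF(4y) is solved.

1 1 4959/5000
2 2 2459/2500
3 3 9789/10000
4 4 4741/5000
5 5 4609/5000
6 6 564/625
DF(4y) is solved at step 4

step 1 [1y] swap r/1=41/4959: DF=(1 − 41/4959·(0))/(1+41/4959) = 4959/5000 ≈ 0.991800
step 2 [2y] zero: DF = P = 2459/2500 ≈ 0.983600
step 3 [3y] zero: DF = P = 9789/10000 ≈ 0.978900
step 4 [4y] bond c/1=31/400: DF=(200103/160000 − 31/400·(0.991800+0.983600+0.978900))/(1+31/400) = 4741/5000 ≈ 0.948200
step 5 [5y] swap r/1=782/48243: DF=(1 − 782/48243·(0.991800+0.983600+0.978900+0.948200))/(1+782/48243) = 4609/5000 ≈ 0.921800
step 6 [6y] zero: DF = P = 564/625 ≈ 0.902400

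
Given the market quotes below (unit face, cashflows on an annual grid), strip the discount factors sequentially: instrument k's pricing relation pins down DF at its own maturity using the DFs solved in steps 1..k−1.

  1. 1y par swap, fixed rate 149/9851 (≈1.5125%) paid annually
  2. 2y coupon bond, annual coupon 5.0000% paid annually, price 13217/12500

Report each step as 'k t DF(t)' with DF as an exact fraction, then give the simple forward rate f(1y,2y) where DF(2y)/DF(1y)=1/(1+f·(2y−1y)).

step 1 [1y] swap r/1=149/9851: DF=(1 − 149/9851·(0))/(1+149/9851) = 9851/10000 ≈ 0.985100
step 2 [2y] bond c/1=1/20: DF=(13217/12500 − 1/20·(0.985100))/(1+1/20) = 9601/10000 ≈ 0.960100

1 1 9851/10000
2 2 9601/10000
f(1y,2y) = ((9851/10000)/(9601/10000) − 1)/(1) = 250/9601 ≈ 2.6039%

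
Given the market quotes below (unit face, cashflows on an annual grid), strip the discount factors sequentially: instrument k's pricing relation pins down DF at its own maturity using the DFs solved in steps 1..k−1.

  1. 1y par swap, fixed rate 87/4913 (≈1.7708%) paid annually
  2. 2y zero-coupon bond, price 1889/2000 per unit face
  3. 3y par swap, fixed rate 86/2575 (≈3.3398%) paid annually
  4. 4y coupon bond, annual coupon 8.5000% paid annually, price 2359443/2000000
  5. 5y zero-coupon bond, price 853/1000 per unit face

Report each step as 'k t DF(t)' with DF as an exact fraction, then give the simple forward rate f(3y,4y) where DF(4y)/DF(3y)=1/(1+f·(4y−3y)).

step 1 [1y] swap r/1=87/4913: DF=(1 − 87/4913·(0))/(1+87/4913) = 4913/5000 ≈ 0.982600
step 2 [2y] zero: DF = P = 1889/2000 ≈ 0.944500
step 3 [3y] swap r/1=86/2575: DF=(1 − 86/2575·(0.982600+0.944500))/(1+86/2575) = 4527/5000 ≈ 0.905400
step 4 [4y] bond c/1=17/200: DF=(2359443/2000000 − 17/200·(0.982600+0.944500+0.905400))/(1+17/200) = 4327/5000 ≈ 0.865400
step 5 [5y] zero: DF = P = 853/1000 ≈ 0.853000

1 1 4913/5000
2 2 1889/2000
3 3 4527/5000
4 4 4327/5000
5 5 853/1000
f(3y,4y) = ((4527/5000)/(4327/5000) − 1)/(1) = 200/4327 ≈ 4.6221%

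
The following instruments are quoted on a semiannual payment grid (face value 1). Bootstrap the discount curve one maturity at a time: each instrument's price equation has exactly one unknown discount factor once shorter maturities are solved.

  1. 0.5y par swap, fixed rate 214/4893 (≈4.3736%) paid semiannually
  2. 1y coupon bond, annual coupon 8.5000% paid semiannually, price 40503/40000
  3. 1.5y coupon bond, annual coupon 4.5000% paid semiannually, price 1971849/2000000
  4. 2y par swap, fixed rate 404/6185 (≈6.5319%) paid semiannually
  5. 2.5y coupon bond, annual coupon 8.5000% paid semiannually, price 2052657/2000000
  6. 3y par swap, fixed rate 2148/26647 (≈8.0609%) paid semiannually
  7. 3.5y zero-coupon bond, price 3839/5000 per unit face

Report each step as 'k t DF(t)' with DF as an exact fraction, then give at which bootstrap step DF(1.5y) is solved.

1 1/2 4893/5000
2 1 4657/5000
3 3/2 4611/5000
4 2 2197/2500
5 5/2 2083/2500
6 3 1963/2500
7 7/2 3839/5000
DF(1.5y) is solved at step 3

step 1 [0.5y] swap r/2=107/4893: DF=(1 − 107/4893·(0))/(1+107/4893) = 4893/5000 ≈ 0.978600
step 2 [1y] bond c/2=17/400: DF=(40503/40000 − 17/400·(0.978600))/(1+17/400) = 4657/5000 ≈ 0.931400
step 3 [1.5y] bond c/2=9/400: DF=(1971849/2000000 − 9/400·(0.978600+0.931400))/(1+9/400) = 4611/5000 ≈ 0.922200
step 4 [2y] swap r/2=202/6185: DF=(1 − 202/6185·(0.978600+0.931400+0.922200))/(1+202/6185) = 2197/2500 ≈ 0.878800
step 5 [2.5y] bond c/2=17/400: DF=(2052657/2000000 − 17/400·(0.978600+0.931400+0.922200+0.878800))/(1+17/400) = 2083/2500 ≈ 0.833200
step 6 [3y] swap r/2=1074/26647: DF=(1 − 1074/26647·(0.978600+0.931400+0.922200+0.878800+0.833200))/(1+1074/26647) = 1963/2500 ≈ 0.785200
step 7 [3.5y] zero: DF = P = 3839/5000 ≈ 0.767800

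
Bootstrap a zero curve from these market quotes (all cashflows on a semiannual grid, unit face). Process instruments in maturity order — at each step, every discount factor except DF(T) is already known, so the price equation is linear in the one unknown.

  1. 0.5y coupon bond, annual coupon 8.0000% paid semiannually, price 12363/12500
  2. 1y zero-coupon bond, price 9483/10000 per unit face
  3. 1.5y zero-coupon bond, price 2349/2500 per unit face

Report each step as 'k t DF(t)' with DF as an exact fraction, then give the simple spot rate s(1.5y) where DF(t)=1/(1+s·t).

1 1/2 951/1000
2 1 9483/10000
3 3/2 2349/2500
s(1.5y) = (1/(2349/2500) − 1)/(3/2) = 302/7047 ≈ 4.2855%

step 1 [0.5y] bond c/2=1/25: DF=(12363/12500 − 1/25·(0))/(1+1/25) = 951/1000 ≈ 0.951000
step 2 [1y] zero: DF = P = 9483/10000 ≈ 0.948300
step 3 [1.5y] zero: DF = P = 2349/2500 ≈ 0.939600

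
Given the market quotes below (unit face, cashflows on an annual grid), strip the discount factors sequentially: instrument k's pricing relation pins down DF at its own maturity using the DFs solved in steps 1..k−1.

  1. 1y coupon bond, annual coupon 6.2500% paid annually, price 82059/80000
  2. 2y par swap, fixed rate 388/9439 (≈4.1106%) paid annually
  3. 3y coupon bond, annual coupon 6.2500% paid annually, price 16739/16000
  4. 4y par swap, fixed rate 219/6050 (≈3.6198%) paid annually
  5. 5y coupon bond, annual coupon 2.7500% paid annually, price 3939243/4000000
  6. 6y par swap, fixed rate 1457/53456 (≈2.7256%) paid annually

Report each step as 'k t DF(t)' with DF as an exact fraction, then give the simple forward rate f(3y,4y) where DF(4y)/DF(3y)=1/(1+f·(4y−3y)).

step 1 [1y] bond c/1=1/16: DF=(82059/80000 − 1/16·(0))/(1+1/16) = 4827/5000 ≈ 0.965400
step 2 [2y] swap r/1=388/9439: DF=(1 − 388/9439·(0.965400))/(1+388/9439) = 1153/1250 ≈ 0.922400
step 3 [3y] bond c/1=1/16: DF=(16739/16000 − 1/16·(0.965400+0.922400))/(1+1/16) = 546/625 ≈ 0.873600
step 4 [4y] swap r/1=219/6050: DF=(1 − 219/6050·(0.965400+0.922400+0.873600))/(1+219/6050) = 4343/5000 ≈ 0.868600
step 5 [5y] bond c/1=11/400: DF=(3939243/4000000 − 11/400·(0.965400+0.922400+0.873600+0.868600))/(1+11/400) = 8613/10000 ≈ 0.861300
step 6 [6y] swap r/1=1457/53456: DF=(1 − 1457/53456·(0.965400+0.922400+0.873600+0.868600+0.861300))/(1+1457/53456) = 8543/10000 ≈ 0.854300

1 1 4827/5000
2 2 1153/1250
3 3 546/625
4 4 4343/5000
5 5 8613/10000
6 6 8543/10000
f(3y,4y) = ((546/625)/(4343/5000) − 1)/(1) = 25/4343 ≈ 0.5756%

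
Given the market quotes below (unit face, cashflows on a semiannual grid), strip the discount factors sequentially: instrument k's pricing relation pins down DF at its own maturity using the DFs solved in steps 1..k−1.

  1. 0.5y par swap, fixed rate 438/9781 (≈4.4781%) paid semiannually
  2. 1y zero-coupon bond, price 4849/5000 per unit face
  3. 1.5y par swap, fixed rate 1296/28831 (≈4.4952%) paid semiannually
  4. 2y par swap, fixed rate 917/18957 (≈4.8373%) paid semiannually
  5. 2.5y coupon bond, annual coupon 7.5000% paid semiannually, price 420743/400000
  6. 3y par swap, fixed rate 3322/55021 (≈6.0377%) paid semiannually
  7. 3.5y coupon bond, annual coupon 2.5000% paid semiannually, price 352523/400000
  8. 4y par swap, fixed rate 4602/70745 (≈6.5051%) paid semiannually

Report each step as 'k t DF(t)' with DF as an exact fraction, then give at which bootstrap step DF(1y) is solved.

1 1/2 9781/10000
2 1 4849/5000
3 3/2 1169/1250
4 2 9083/10000
5 5/2 548/625
6 3 8339/10000
7 7/2 321/400
8 4 7699/10000
DF(1y) is solved at step 2

step 1 [0.5y] swap r/2=219/9781: DF=(1 − 219/9781·(0))/(1+219/9781) = 9781/10000 ≈ 0.978100
step 2 [1y] zero: DF = P = 4849/5000 ≈ 0.969800
step 3 [1.5y] swap r/2=648/28831: DF=(1 − 648/28831·(0.978100+0.969800))/(1+648/28831) = 1169/1250 ≈ 0.935200
step 4 [2y] swap r/2=917/37914: DF=(1 − 917/37914·(0.978100+0.969800+0.935200))/(1+917/37914) = 9083/10000 ≈ 0.908300
step 5 [2.5y] bond c/2=3/80: DF=(420743/400000 − 3/80·(0.978100+0.969800+0.935200+0.908300))/(1+3/80) = 548/625 ≈ 0.876800
step 6 [3y] swap r/2=1661/55021: DF=(1 − 1661/55021·(0.978100+0.969800+0.935200+0.908300+0.876800))/(1+1661/55021) = 8339/10000 ≈ 0.833900
step 7 [3.5y] bond c/2=1/80: DF=(352523/400000 − 1/80·(0.978100+0.969800+0.935200+0.908300+0.876800+0.833900))/(1+1/80) = 321/400 ≈ 0.802500
step 8 [4y] swap r/2=2301/70745: DF=(1 − 2301/70745·(0.978100+0.969800+0.935200+0.908300+0.876800+0.833900+0.802500))/(1+2301/70745) = 7699/10000 ≈ 0.769900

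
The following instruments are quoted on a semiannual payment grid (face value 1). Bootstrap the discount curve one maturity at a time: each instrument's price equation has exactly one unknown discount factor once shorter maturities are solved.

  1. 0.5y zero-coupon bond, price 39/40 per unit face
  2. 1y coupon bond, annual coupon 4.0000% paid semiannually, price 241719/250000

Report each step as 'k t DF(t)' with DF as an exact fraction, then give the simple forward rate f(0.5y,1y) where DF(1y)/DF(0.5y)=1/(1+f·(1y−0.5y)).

step 1 [0.5y] zero: DF = P = 39/40 ≈ 0.975000
step 2 [1y] bond c/2=1/50: DF=(241719/250000 − 1/50·(0.975000))/(1+1/50) = 1161/1250 ≈ 0.928800

1 1/2 39/40
2 1 1161/1250
f(0.5y,1y) = ((39/40)/(1161/1250) − 1)/(1/2) = 77/774 ≈ 9.9483%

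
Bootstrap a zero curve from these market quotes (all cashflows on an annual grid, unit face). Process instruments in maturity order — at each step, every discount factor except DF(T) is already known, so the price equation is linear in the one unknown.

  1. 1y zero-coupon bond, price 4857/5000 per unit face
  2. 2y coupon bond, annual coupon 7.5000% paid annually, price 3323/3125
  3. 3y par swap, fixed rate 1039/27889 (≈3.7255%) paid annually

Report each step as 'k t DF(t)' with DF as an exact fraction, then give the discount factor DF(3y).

1 1 4857/5000
2 2 4607/5000
3 3 8961/10000
DF(3y) = 8961/10000 ≈ 0.896100

step 1 [1y] zero: DF = P = 4857/5000 ≈ 0.971400
step 2 [2y] bond c/1=3/40: DF=(3323/3125 − 3/40·(0.971400))/(1+3/40) = 4607/5000 ≈ 0.921400
step 3 [3y] swap r/1=1039/27889: DF=(1 − 1039/27889·(0.971400+0.921400))/(1+1039/27889) = 8961/10000 ≈ 0.896100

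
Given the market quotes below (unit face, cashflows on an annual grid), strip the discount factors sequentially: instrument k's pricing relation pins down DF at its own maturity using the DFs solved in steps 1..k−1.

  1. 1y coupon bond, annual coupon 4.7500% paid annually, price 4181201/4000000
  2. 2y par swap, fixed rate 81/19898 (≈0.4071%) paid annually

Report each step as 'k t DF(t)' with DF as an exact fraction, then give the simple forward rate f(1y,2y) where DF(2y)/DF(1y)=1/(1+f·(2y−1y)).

step 1 [1y] bond c/1=19/400: DF=(4181201/4000000 − 19/400·(0))/(1+19/400) = 9979/10000 ≈ 0.997900
step 2 [2y] swap r/1=81/19898: DF=(1 − 81/19898·(0.997900))/(1+81/19898) = 9919/10000 ≈ 0.991900

1 1 9979/10000
2 2 9919/10000
f(1y,2y) = ((9979/10000)/(9919/10000) − 1)/(1) = 60/9919 ≈ 0.6049%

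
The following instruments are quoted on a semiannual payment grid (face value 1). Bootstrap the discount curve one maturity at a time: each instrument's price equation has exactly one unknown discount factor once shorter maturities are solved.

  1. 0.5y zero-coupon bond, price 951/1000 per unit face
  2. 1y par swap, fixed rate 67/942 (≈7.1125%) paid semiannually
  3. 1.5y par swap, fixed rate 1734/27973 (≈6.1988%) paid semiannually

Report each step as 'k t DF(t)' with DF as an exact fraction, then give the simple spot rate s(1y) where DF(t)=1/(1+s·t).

1 1/2 951/1000
2 1 933/1000
3 3/2 9133/10000
s(1y) = (1/(933/1000) − 1)/(1) = 67/933 ≈ 7.1811%

step 1 [0.5y] zero: DF = P = 951/1000 ≈ 0.951000
step 2 [1y] swap r/2=67/1884: DF=(1 − 67/1884·(0.951000))/(1+67/1884) = 933/1000 ≈ 0.933000
step 3 [1.5y] swap r/2=867/27973: DF=(1 − 867/27973·(0.951000+0.933000))/(1+867/27973) = 9133/10000 ≈ 0.913300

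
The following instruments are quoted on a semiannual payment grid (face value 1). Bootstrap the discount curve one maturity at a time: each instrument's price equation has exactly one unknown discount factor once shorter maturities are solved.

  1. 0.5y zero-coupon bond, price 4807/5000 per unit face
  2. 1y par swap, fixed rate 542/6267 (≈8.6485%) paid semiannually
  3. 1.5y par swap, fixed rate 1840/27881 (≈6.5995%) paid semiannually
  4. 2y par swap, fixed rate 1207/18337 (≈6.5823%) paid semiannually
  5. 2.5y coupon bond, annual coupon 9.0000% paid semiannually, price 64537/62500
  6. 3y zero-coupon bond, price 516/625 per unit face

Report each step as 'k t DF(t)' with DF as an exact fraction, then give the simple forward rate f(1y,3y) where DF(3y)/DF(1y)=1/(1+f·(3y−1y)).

1 1/2 4807/5000
2 1 9187/10000
3 3/2 227/250
4 2 8793/10000
5 5/2 4151/5000
6 3 516/625
f(1y,3y) = ((9187/10000)/(516/625) − 1)/(2) = 931/16512 ≈ 5.6383%

step 1 [0.5y] zero: DF = P = 4807/5000 ≈ 0.961400
step 2 [1y] swap r/2=271/6267: DF=(1 − 271/6267·(0.961400))/(1+271/6267) = 9187/10000 ≈ 0.918700
step 3 [1.5y] swap r/2=920/27881: DF=(1 − 920/27881·(0.961400+0.918700))/(1+920/27881) = 227/250 ≈ 0.908000
step 4 [2y] swap r/2=1207/36674: DF=(1 − 1207/36674·(0.961400+0.918700+0.908000))/(1+1207/36674) = 8793/10000 ≈ 0.879300
step 5 [2.5y] bond c/2=9/200: DF=(64537/62500 − 9/200·(0.961400+0.918700+0.908000+0.879300))/(1+9/200) = 4151/5000 ≈ 0.830200
step 6 [3y] zero: DF = P = 516/625 ≈ 0.825600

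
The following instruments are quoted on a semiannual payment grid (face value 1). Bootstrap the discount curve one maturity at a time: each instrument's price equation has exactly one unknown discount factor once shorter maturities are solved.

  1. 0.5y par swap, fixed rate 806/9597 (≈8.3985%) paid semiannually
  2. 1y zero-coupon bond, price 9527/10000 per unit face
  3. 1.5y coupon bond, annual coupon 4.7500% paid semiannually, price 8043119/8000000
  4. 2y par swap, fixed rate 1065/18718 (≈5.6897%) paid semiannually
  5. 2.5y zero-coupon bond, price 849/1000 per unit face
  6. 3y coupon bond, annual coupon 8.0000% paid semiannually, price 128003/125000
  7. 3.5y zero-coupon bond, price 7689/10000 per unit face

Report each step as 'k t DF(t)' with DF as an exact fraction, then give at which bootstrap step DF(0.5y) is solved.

step 1 [0.5y] swap r/2=403/9597: DF=(1 − 403/9597·(0))/(1+403/9597) = 9597/10000 ≈ 0.959700
step 2 [1y] zero: DF = P = 9527/10000 ≈ 0.952700
step 3 [1.5y] bond c/2=19/800: DF=(8043119/8000000 − 19/800·(0.959700+0.952700))/(1+19/800) = 9377/10000 ≈ 0.937700
step 4 [2y] swap r/2=1065/37436: DF=(1 − 1065/37436·(0.959700+0.952700+0.937700))/(1+1065/37436) = 1787/2000 ≈ 0.893500
step 5 [2.5y] zero: DF = P = 849/1000 ≈ 0.849000
step 6 [3y] bond c/2=1/25: DF=(128003/125000 − 1/25·(0.959700+0.952700+0.937700+0.893500+0.849000))/(1+1/25) = 101/125 ≈ 0.808000
step 7 [3.5y] zero: DF = P = 7689/10000 ≈ 0.768900

1 1/2 9597/10000
2 1 9527/10000
3 3/2 9377/10000
4 2 1787/2000
5 5/2 849/1000
6 3 101/125
7 7/2 7689/10000
DF(0.5y) is solved at step 1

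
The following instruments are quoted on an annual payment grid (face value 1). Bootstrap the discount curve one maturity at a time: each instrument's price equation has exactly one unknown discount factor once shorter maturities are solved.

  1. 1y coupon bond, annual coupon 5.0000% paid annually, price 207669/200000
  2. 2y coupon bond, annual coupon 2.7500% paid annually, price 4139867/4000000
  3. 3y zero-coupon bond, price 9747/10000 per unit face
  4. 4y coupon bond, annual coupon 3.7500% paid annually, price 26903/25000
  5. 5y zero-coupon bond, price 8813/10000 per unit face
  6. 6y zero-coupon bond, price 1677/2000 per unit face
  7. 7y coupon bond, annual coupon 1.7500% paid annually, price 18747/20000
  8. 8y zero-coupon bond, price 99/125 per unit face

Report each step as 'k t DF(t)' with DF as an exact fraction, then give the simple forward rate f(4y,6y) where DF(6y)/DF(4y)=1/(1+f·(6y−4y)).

step 1 [1y] bond c/1=1/20: DF=(207669/200000 − 1/20·(0))/(1+1/20) = 9889/10000 ≈ 0.988900
step 2 [2y] bond c/1=11/400: DF=(4139867/4000000 − 11/400·(0.988900))/(1+11/400) = 613/625 ≈ 0.980800
step 3 [3y] zero: DF = P = 9747/10000 ≈ 0.974700
step 4 [4y] bond c/1=3/80: DF=(26903/25000 − 3/80·(0.988900+0.980800+0.974700))/(1+3/80) = 2327/2500 ≈ 0.930800
step 5 [5y] zero: DF = P = 8813/10000 ≈ 0.881300
step 6 [6y] zero: DF = P = 1677/2000 ≈ 0.838500
step 7 [7y] bond c/1=7/400: DF=(18747/20000 − 7/400·(0.988900+0.980800+0.974700+0.930800+0.881300+0.838500))/(1+7/400) = 33/40 ≈ 0.825000
step 8 [8y] zero: DF = P = 99/125 ≈ 0.792000

1 1 9889/10000
2 2 613/625
3 3 9747/10000
4 4 2327/2500
5 5 8813/10000
6 6 1677/2000
7 7 33/40
8 8 99/125
f(4y,6y) = ((2327/2500)/(1677/2000) − 1)/(2) = 71/1290 ≈ 5.5039%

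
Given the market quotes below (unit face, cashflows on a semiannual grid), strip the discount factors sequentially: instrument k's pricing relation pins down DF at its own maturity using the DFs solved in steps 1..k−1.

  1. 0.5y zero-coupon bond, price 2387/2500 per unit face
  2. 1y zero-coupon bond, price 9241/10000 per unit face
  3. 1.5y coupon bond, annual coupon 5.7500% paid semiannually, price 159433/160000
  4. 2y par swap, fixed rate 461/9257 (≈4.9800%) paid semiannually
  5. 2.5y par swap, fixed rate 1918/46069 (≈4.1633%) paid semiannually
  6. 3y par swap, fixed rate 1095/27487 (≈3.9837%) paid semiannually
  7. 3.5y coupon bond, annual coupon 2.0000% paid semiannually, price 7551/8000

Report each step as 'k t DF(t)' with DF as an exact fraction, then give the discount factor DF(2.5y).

1 1/2 2387/2500
2 1 9241/10000
3 3/2 9161/10000
4 2 4539/5000
5 5/2 9041/10000
6 3 1781/2000
7 7/2 8801/10000
DF(2.5y) = 9041/10000 ≈ 0.904100

step 1 [0.5y] zero: DF = P = 2387/2500 ≈ 0.954800
step 2 [1y] zero: DF = P = 9241/10000 ≈ 0.924100
step 3 [1.5y] bond c/2=23/800: DF=(159433/160000 − 23/800·(0.954800+0.924100))/(1+23/800) = 9161/10000 ≈ 0.916100
step 4 [2y] swap r/2=461/18514: DF=(1 − 461/18514·(0.954800+0.924100+0.916100))/(1+461/18514) = 4539/5000 ≈ 0.907800
step 5 [2.5y] swap r/2=959/46069: DF=(1 − 959/46069·(0.954800+0.924100+0.916100+0.907800))/(1+959/46069) = 9041/10000 ≈ 0.904100
step 6 [3y] swap r/2=1095/54974: DF=(1 − 1095/54974·(0.954800+0.924100+0.916100+0.907800+0.904100))/(1+1095/54974) = 1781/2000 ≈ 0.890500
step 7 [3.5y] bond c/2=1/100: DF=(7551/8000 − 1/100·(0.954800+0.924100+0.916100+0.907800+0.904100+0.890500))/(1+1/100) = 8801/10000 ≈ 0.880100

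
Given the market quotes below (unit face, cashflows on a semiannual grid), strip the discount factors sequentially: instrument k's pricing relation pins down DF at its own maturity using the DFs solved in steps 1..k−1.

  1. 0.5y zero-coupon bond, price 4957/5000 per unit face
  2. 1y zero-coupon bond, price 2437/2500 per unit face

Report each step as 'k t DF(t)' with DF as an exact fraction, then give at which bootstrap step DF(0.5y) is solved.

step 1 [0.5y] zero: DF = P = 4957/5000 ≈ 0.991400
step 2 [1y] zero: DF = P = 2437/2500 ≈ 0.974800

1 1/2 4957/5000
2 1 2437/2500
DF(0.5y) is solved at step 1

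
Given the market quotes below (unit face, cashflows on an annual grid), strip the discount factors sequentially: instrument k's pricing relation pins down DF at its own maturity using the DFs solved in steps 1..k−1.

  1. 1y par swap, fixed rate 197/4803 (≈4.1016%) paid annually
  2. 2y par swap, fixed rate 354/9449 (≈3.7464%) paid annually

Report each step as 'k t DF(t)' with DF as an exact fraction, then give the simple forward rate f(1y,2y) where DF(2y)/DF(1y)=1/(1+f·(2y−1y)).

step 1 [1y] swap r/1=197/4803: DF=(1 − 197/4803·(0))/(1+197/4803) = 4803/5000 ≈ 0.960600
step 2 [2y] swap r/1=354/9449: DF=(1 − 354/9449·(0.960600))/(1+354/9449) = 2323/2500 ≈ 0.929200

1 1 4803/5000
2 2 2323/2500
f(1y,2y) = ((4803/5000)/(2323/2500) − 1)/(1) = 157/4646 ≈ 3.3793%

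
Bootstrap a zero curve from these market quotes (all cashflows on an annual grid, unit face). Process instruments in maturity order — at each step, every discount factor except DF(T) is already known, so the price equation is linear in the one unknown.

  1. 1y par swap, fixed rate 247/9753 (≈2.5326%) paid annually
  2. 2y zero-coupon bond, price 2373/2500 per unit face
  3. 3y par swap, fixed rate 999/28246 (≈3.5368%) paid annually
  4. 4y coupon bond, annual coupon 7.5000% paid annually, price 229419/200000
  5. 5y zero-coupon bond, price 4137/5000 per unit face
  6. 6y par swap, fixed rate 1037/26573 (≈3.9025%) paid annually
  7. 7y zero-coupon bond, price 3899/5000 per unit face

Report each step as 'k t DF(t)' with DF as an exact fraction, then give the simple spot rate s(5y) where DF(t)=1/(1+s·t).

1 1 9753/10000
2 2 2373/2500
3 3 9001/10000
4 4 87/100
5 5 4137/5000
6 6 3963/5000
7 7 3899/5000
s(5y) = (1/(4137/5000) − 1)/(5) = 863/20685 ≈ 4.1721%

step 1 [1y] swap r/1=247/9753: DF=(1 − 247/9753·(0))/(1+247/9753) = 9753/10000 ≈ 0.975300
step 2 [2y] zero: DF = P = 2373/2500 ≈ 0.949200
step 3 [3y] swap r/1=999/28246: DF=(1 − 999/28246·(0.975300+0.949200))/(1+999/28246) = 9001/10000 ≈ 0.900100
step 4 [4y] bond c/1=3/40: DF=(229419/200000 − 3/40·(0.975300+0.949200+0.900100))/(1+3/40) = 87/100 ≈ 0.870000
step 5 [5y] zero: DF = P = 4137/5000 ≈ 0.827400
step 6 [6y] swap r/1=1037/26573: DF=(1 − 1037/26573·(0.975300+0.949200+0.900100+0.870000+0.827400))/(1+1037/26573) = 3963/5000 ≈ 0.792600
step 7 [7y] zero: DF = P = 3899/5000 ≈ 0.779800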